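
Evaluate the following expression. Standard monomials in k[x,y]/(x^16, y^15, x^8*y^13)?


k[x,y]/I, I = (x^16, y^15, x^8*y^13)
Rect: 16x15=240. Corner: (16-8)x(15-13)=16.
dim = 240-16 = 224


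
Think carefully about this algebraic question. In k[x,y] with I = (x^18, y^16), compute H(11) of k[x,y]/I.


k[x,y], I = (x^18, y^16), d = 11
Need i < 18 and d-i < 16.
Range: 0 <= i <= 11.
H(11) = 12


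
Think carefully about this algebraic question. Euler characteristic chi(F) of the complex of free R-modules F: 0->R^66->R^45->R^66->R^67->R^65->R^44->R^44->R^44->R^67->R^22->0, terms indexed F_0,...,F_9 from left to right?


chi = sum (-1)^i * rank:
(-1)^0*66=66
(-1)^1*45=-45
(-1)^2*66=66
(-1)^3*67=-67
(-1)^4*65=65
(-1)^5*44=-44
(-1)^6*44=44
(-1)^7*44=-44
(-1)^8*67=67
(-1)^9*22=-22
chi=86


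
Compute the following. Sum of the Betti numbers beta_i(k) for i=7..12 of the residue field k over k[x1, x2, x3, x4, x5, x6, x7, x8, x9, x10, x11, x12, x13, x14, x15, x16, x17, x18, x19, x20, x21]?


Koszul resolution: beta_i(k)=C(n,i), n=21
C(21,7)=116280, C(21,8)=203490, C(21,9)=293930, C(21,10)=352716, C(21,11)=352716, C(21,12)=293930
Sum=1613062


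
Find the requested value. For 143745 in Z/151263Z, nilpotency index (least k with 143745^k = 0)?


143745^k mod 151263:
k=1: 143745
k=2: 99225
k=3: 55566
k=4: 43218
k=5: 0
First zero at k = 5


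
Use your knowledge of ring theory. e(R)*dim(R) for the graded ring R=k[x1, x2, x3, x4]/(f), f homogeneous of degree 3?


e(R)=deg(f)=3, dim(R)=4-1=3
e*dim=3*3=9


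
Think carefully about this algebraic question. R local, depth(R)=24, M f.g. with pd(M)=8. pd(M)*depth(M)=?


pd+depth=24
depth=24-8=16
pd*depth=8*16=128


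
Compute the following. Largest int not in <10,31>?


gcd(10,31)=1 => F=ab-a-b=10*31-10-31=310-41=269


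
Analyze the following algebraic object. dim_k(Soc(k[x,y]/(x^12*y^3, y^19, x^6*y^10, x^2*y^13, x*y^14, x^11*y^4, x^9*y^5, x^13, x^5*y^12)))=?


Socle = ann(m) = span of standard monomials u with x*u, y*u in I (staircase corners).
Minimal generators: x^13, x^12*y^3, x^11*y^4, x^9*y^5, x^6*y^10, x^5*y^12, x^2*y^13, x*y^14, y^19
Corners: y^18, xy^13, x^4y^12, x^5y^11, x^8y^9, x^10y^4, x^11y^3, x^12y^2
Socle dim=8


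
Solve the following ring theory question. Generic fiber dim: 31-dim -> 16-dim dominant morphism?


dim(fiber)=dim(X)-dim(Y)=31-16=15


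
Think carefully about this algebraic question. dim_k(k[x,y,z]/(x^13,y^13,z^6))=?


Basis: x^iy^jz^k, i<13,j<13,k<6
13*13*6=1014


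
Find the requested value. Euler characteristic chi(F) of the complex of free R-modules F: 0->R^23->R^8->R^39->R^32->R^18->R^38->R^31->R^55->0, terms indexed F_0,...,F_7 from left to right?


chi = sum (-1)^i * rank:
(-1)^0*23=23
(-1)^1*8=-8
(-1)^2*39=39
(-1)^3*32=-32
(-1)^4*18=18
(-1)^5*38=-38
(-1)^6*31=31
(-1)^7*55=-55
chi=-22


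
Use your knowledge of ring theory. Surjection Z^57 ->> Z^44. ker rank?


rank(ker) = 57-44 = 13


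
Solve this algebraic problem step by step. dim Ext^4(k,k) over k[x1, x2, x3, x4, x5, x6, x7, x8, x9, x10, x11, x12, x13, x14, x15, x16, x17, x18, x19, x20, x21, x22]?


C(n,i)=C(22,4)=7315


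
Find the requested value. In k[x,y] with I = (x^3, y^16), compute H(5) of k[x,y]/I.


k[x,y], I = (x^3, y^16), d = 5
Need i < 3 and d-i < 16.
Range: 0 <= i <= 2.
H(5) = 3


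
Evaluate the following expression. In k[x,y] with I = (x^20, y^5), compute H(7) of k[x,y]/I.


k[x,y], I = (x^20, y^5), d = 7
Need i < 20 and d-i < 5.
Range: 3 <= i <= 7.
H(7) = 5


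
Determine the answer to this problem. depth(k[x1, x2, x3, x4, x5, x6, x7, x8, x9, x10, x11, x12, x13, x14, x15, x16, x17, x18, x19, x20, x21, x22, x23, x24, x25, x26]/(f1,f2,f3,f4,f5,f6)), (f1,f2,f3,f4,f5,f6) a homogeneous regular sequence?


depth(R)=26
depth(R/I)=26-6=20


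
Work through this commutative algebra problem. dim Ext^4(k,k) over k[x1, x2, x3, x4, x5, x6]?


C(n,i)=C(6,4)=15


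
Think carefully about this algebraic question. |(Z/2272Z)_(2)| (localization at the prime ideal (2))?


2-primary part: 2272=2^5*71
Size=2^5=32


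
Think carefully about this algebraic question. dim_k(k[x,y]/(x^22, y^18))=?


Basis: x^i*y^j, i<22, j<18
22*18=396


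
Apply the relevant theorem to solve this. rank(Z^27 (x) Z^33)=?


rank(M(x)N) = rank(M)*rank(N)
27*33 = 891


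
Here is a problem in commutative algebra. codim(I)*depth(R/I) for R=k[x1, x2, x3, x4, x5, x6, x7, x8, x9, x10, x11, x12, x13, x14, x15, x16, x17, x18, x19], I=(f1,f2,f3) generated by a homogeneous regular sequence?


codim=3, depth=dim(R/I)=19-3=16
Product=3*16=48


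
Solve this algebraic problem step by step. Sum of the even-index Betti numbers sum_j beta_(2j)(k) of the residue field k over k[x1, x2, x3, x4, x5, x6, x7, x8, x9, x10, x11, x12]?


Koszul resolution: beta_i(k)=C(n,i), n=12
sum_even C(12,i) = 2^(n-1) = 2^11 = 2048


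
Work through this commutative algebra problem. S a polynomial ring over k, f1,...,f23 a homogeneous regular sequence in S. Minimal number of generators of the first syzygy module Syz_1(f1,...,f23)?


Regular sequence => Koszul complex is the minimal free resolution.
Syz_1 minimally generated by Koszul relations f_i*e_j - f_j*e_i (i<j): mu(Syz_1) = beta_2 = C(m,2) = m(m-1)/2
m=23
23*22/2 = 253


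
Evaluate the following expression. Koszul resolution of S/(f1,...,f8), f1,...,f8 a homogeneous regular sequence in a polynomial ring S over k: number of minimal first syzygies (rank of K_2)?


Regular sequence => Koszul complex is the minimal free resolution.
Syz_1 minimally generated by Koszul relations f_i*e_j - f_j*e_i (i<j): mu(Syz_1) = beta_2 = C(m,2) = m(m-1)/2
m=8
8*7/2 = 28


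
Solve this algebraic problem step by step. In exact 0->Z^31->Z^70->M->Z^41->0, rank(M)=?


Alt sum=0:
(-1)^0*31 + (-1)^1*70 + (-1)^2*? + (-1)^3*41=0
rank(M)=80


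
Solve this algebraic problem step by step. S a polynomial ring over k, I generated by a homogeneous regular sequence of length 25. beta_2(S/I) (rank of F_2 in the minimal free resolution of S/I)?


Regular sequence => Koszul complex is the minimal free resolution.
Syz_1 minimally generated by Koszul relations f_i*e_j - f_j*e_i (i<j): mu(Syz_1) = beta_2 = C(m,2) = m(m-1)/2
m=25
25*24/2 = 300


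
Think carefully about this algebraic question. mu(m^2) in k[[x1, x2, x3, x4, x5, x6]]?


C(n+d-1,d)=C(7,2)=21


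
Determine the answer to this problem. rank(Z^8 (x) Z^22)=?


rank(M(x)N) = rank(M)*rank(N)
8*22 = 176


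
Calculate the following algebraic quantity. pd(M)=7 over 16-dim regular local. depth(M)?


pd+depth=depth(R)=16
depth=16-7=9


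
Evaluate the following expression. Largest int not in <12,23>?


gcd(12,23)=1 => F=ab-a-b=12*23-12-23=276-35=241


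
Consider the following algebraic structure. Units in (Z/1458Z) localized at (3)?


Local ring = Z/729Z.
phi(729) = 3^5*(3-1) = 486


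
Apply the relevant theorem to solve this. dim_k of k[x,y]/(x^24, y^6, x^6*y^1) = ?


k[x,y]/I, I = (x^24, y^6, x^6*y^1)
Rect: 24x6=144. Corner: (24-6)x(6-1)=90.
dim = 144-90 = 54


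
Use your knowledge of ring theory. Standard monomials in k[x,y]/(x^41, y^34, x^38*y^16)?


k[x,y]/I, I = (x^41, y^34, x^38*y^16)
Rect: 41x34=1394. Corner: (41-38)x(34-16)=54.
dim = 1394-54 = 1340


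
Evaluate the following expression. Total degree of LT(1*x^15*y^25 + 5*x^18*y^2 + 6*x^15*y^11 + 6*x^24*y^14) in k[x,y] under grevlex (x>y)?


LT: 1*x^15*y^25
deg_x=15, deg_y=25
Total=15+25=40


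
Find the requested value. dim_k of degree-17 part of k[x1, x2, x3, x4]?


C(d+n-1,n-1)=C(20,3)=1140


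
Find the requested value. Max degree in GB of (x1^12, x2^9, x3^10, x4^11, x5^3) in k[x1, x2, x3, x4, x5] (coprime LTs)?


Pure powers, coprime LTs => already GB.
Degrees: 12, 9, 10, 11, 3
Max=12


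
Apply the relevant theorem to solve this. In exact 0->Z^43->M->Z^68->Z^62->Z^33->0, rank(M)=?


Alt sum=0:
(-1)^0*43 + (-1)^1*? + (-1)^2*68 + (-1)^3*62 + (-1)^4*33=0
rank(M)=82


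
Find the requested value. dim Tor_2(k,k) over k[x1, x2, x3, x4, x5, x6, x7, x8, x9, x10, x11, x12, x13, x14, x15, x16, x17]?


Koszul: C(n,i)=C(17,2)=136


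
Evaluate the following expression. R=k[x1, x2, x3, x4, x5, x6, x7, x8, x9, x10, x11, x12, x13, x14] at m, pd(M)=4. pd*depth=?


pd+depth=14
depth=14-4=10
pd*depth=4*10=40


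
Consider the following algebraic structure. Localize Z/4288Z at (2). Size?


2-primary part: 4288=2^6*67
Size=2^6=64


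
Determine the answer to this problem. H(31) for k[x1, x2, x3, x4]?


C(d+n-1,n-1)=C(34,3)=5984


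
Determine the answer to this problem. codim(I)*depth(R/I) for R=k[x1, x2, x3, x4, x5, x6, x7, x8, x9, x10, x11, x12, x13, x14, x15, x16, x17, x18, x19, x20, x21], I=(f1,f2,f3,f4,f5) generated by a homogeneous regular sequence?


codim=5, depth=dim(R/I)=21-5=16
Product=5*16=80


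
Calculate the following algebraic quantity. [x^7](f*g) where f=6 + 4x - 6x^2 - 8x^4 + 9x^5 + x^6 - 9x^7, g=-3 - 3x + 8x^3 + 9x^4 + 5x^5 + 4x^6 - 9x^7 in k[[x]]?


[x^7] = sum a_i*b_j, i+j=7
  6*-9=-54
  4*4=16
  -6*5=-30
  -8*8=-64
  1*-3=-3
  -9*-3=27
Sum=-108


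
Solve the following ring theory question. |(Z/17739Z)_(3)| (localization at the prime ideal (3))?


3-primary part: 17739=3^5*73
Size=3^5=243


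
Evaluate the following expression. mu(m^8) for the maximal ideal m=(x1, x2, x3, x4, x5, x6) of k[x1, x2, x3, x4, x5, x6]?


Graded Nakayama: mu(m^d) = dim_k (m^d/m^(d+1)) = #degree-8 monomials in 6 vars
C(n+d-1,d)=C(13,8)=1287


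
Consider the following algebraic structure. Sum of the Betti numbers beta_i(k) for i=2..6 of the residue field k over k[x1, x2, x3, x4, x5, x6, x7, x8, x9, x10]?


Koszul resolution: beta_i(k)=C(n,i), n=10
C(10,2)=45, C(10,3)=120, C(10,4)=210, C(10,5)=252, C(10,6)=210
Sum=837


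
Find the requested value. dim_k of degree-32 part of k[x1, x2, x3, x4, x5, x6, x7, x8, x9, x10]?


C(d+n-1,n-1)=C(41,9)=350343565


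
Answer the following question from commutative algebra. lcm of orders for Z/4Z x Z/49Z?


Exponent = lcm of the cyclic orders; pairwise coprime => product.
2^2*7^2=4*49=196


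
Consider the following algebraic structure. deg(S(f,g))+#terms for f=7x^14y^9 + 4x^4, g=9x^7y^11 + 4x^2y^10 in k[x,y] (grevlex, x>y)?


LT(f)=7x^14y^9, LT(g)=9x^7y^11
lcm(LM)=x^14y^11
S(f,g) (scaled by 63 to clear denominators) = 9y^2*f - 7x^7*g = -28x^9y^10 + 36x^4y^2
2 terms, deg 19.
19+2=21


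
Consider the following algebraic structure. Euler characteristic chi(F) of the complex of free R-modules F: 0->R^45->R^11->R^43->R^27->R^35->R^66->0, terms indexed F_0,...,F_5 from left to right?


chi = sum (-1)^i * rank:
(-1)^0*45=45
(-1)^1*11=-11
(-1)^2*43=43
(-1)^3*27=-27
(-1)^4*35=35
(-1)^5*66=-66
chi=19


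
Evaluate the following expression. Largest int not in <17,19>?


gcd(17,19)=1 => F=ab-a-b=17*19-17-19=323-36=287


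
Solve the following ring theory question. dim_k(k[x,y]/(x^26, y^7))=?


Basis: x^i*y^j, i<26, j<7
26*7=182


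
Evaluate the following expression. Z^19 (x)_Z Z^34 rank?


rank(M(x)N) = rank(M)*rank(N)
19*34 = 646


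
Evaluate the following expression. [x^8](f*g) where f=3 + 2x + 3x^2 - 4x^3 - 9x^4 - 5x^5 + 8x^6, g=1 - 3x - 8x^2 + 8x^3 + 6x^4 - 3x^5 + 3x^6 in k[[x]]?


[x^8] = sum a_i*b_j, i+j=8
  3*3=9
  -4*-3=12
  -9*6=-54
  -5*8=-40
  8*-8=-64
Sum=-137


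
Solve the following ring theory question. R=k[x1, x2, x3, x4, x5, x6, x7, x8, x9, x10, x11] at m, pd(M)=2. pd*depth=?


pd+depth=11
depth=11-2=9
pd*depth=2*9=18


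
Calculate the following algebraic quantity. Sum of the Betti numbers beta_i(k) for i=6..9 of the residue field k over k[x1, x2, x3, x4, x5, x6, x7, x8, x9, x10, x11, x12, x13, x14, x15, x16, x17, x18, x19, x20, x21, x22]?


Koszul resolution: beta_i(k)=C(n,i), n=22
C(22,6)=74613, C(22,7)=170544, C(22,8)=319770, C(22,9)=497420
Sum=1062347


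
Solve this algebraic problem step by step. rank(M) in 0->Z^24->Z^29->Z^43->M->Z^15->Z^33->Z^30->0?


Alt sum=0:
(-1)^0*24 + (-1)^1*29 + (-1)^2*43 + (-1)^3*? + (-1)^4*15 + (-1)^5*33 + (-1)^6*30=0
rank(M)=50


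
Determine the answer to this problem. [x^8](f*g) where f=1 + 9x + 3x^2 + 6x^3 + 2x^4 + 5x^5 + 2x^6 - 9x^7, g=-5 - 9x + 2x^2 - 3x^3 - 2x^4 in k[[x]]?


[x^8] = sum a_i*b_j, i+j=8
  2*-2=-4
  5*-3=-15
  2*2=4
  -9*-9=81
Sum=66


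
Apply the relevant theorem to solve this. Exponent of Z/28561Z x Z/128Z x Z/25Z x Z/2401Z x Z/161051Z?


Exponent = lcm of the cyclic orders; pairwise coprime => product.
13^4*2^7*5^2*7^4*11^5=28561*128*25*2401*161051=35341011340835200


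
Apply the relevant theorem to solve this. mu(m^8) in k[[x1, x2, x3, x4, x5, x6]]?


C(n+d-1,d)=C(13,8)=1287


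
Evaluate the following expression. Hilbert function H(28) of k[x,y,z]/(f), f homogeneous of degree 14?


C(30,2)-C(16,2)=435-120=315


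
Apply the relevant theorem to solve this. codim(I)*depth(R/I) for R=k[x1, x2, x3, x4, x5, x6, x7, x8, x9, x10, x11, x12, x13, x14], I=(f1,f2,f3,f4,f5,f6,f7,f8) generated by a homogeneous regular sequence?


codim=8, depth=dim(R/I)=14-8=6
Product=8*6=48


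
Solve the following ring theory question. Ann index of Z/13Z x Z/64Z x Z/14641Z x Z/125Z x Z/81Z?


Exponent = lcm of the cyclic orders; pairwise coprime => product.
13^1*2^6*11^4*5^3*3^4=13*64*14641*125*81=123335784000


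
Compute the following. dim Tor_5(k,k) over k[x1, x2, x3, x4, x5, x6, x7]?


Koszul: C(n,i)=C(7,5)=21


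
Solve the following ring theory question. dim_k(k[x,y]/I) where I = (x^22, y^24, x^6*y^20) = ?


k[x,y]/I, I = (x^22, y^24, x^6*y^20)
Rect: 22x24=528. Corner: (22-6)x(24-20)=64.
dim = 528-64 = 464


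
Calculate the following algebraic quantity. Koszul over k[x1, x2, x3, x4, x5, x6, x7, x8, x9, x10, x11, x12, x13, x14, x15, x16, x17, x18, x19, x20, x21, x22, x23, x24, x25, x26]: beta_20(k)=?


C(n,i)=C(26,20)=230230


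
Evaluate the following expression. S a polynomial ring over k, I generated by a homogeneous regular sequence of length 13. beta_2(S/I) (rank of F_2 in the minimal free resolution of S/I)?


Regular sequence => Koszul complex is the minimal free resolution.
Syz_1 minimally generated by Koszul relations f_i*e_j - f_j*e_i (i<j): mu(Syz_1) = beta_2 = C(m,2) = m(m-1)/2
m=13
13*12/2 = 78


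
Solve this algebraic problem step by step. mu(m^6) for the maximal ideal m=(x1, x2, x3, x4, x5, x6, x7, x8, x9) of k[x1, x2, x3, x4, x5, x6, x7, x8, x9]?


Graded Nakayama: mu(m^d) = dim_k (m^d/m^(d+1)) = #degree-6 monomials in 9 vars
C(n+d-1,d)=C(14,6)=3003


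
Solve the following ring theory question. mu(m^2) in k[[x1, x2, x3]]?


C(n+d-1,d)=C(4,2)=6


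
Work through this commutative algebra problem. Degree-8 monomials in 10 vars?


C(d+n-1,n-1)=C(17,9)=24310


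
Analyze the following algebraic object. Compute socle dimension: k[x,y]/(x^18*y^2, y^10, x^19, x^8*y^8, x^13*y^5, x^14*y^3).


Socle = ann(m) = span of standard monomials u with x*u, y*u in I (staircase corners).
Minimal generators: x^19, x^18*y^2, x^14*y^3, x^13*y^5, x^8*y^8, y^10
Corners: x^7y^9, x^12y^7, x^13y^4, x^17y^2, x^18y
Socle dim=5


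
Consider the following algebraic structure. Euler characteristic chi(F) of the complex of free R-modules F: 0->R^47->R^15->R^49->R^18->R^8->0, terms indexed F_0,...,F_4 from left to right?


chi = sum (-1)^i * rank:
(-1)^0*47=47
(-1)^1*15=-15
(-1)^2*49=49
(-1)^3*18=-18
(-1)^4*8=8
chi=71


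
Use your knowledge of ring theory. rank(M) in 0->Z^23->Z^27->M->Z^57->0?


Alt sum=0:
(-1)^0*23 + (-1)^1*27 + (-1)^2*? + (-1)^3*57=0
rank(M)=61


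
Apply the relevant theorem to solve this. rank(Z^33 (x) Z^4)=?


rank(M(x)N) = rank(M)*rank(N)
33*4 = 132


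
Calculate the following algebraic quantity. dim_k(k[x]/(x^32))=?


Basis: 1,x,...,x^31
dim=32


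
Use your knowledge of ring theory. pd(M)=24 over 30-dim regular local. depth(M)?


pd+depth=depth(R)=30
depth=30-24=6


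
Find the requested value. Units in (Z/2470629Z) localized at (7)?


Local ring = Z/823543Z.
phi(823543) = 7^6*(7-1) = 705894


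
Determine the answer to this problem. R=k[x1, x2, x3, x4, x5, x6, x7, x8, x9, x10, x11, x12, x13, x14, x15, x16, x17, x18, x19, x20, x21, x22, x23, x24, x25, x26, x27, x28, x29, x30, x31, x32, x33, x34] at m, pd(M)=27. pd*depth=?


pd+depth=34
depth=34-27=7
pd*depth=27*7=189


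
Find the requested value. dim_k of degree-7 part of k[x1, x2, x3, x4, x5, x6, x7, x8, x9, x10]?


C(d+n-1,n-1)=C(16,9)=11440


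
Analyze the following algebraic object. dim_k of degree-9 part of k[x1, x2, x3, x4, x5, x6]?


C(d+n-1,n-1)=C(14,5)=2002


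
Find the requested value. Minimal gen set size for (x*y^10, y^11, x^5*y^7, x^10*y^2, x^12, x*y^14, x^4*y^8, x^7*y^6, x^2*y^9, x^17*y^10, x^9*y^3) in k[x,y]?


Remove redundant (divisible by others).
x^17*y^10 redundant.
x*y^14 redundant.
Min: x^12, x^10*y^2, x^9*y^3, x^7*y^6, x^5*y^7, x^4*y^8, x^2*y^9, x*y^10, y^11
Count=9


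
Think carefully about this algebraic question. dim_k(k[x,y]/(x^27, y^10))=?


Basis: x^i*y^j, i<27, j<10
27*10=270


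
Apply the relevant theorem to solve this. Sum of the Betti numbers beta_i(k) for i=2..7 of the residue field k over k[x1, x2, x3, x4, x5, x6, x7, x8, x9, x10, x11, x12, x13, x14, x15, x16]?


Koszul resolution: beta_i(k)=C(n,i), n=16
C(16,2)=120, C(16,3)=560, C(16,4)=1820, C(16,5)=4368, C(16,6)=8008, C(16,7)=11440
Sum=26316


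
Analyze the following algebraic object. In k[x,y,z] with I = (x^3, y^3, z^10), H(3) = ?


Need i<3, j<3, k<10 with i+j+k=3.
For each i, j ranges over max(0,3-i-9)..min(2,3-i):
  i=0: j in [0,2] -> 3
  i=1: j in [0,2] -> 3
  i=2: j in [0,1] -> 2
H(3) = 3+3+2 = 8


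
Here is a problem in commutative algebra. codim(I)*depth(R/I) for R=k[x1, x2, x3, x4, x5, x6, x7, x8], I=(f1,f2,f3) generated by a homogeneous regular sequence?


codim=3, depth=dim(R/I)=8-3=5
Product=3*5=15


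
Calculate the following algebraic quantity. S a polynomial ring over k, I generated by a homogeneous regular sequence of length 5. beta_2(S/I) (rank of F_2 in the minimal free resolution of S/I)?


Regular sequence => Koszul complex is the minimal free resolution.
Syz_1 minimally generated by Koszul relations f_i*e_j - f_j*e_i (i<j): mu(Syz_1) = beta_2 = C(m,2) = m(m-1)/2
m=5
5*4/2 = 10


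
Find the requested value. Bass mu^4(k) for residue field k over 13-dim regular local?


C(n,i)=C(13,4)=715


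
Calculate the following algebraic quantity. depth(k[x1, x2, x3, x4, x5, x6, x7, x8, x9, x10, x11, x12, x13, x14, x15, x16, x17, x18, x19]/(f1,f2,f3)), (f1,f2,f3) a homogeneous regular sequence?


depth(R)=19
depth(R/I)=19-3=16


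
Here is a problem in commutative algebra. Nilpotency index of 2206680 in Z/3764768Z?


2206680^k mod 3764768:
k=1: 2206680
k=2: 2866304
k=3: 2173248
k=4: 3534272
k=5: 537824
k=6: 0
First zero at k = 6


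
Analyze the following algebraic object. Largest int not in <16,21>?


gcd(16,21)=1 => F=ab-a-b=16*21-16-21=336-37=299


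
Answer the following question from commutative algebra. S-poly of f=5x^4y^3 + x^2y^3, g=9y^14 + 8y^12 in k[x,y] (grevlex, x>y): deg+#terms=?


LT(f)=5x^4y^3, LT(g)=9y^14
lcm(LM)=x^4y^14
S(f,g) (scaled by 45 to clear denominators) = 9y^11*f - 5x^4*g = -40x^4y^12 + 9x^2y^14
2 terms, deg 16.
16+2=18


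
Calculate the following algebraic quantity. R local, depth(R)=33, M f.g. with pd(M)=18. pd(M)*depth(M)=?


pd+depth=33
depth=33-18=15
pd*depth=18*15=270


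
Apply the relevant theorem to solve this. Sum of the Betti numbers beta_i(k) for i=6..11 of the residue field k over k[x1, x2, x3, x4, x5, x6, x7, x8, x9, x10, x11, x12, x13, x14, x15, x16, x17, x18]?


Koszul resolution: beta_i(k)=C(n,i), n=18
C(18,6)=18564, C(18,7)=31824, C(18,8)=43758, C(18,9)=48620, C(18,10)=43758, C(18,11)=31824
Sum=218348


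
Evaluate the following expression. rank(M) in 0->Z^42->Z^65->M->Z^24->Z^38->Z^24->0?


Alt sum=0:
(-1)^0*42 + (-1)^1*65 + (-1)^2*? + (-1)^3*24 + (-1)^4*38 + (-1)^5*24=0
rank(M)=33


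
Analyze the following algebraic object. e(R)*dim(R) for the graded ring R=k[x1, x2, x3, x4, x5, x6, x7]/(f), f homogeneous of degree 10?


e(R)=deg(f)=10, dim(R)=7-1=6
e*dim=10*6=60


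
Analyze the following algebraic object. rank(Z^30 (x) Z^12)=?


rank(M(x)N) = rank(M)*rank(N)
30*12 = 360


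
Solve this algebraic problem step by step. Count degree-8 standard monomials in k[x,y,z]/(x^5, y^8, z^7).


Need i<5, j<8, k<7 with i+j+k=8.
For each i, j ranges over max(0,8-i-6)..min(7,8-i):
  i=0: j in [2,7] -> 6
  i=1: j in [1,7] -> 7
  i=2: j in [0,6] -> 7
  i=3: j in [0,5] -> 6
  i=4: j in [0,4] -> 5
H(8) = 6+7+7+6+5 = 31


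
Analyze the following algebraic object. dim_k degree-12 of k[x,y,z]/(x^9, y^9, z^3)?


Need i<9, j<9, k<3 with i+j+k=12.
For each i, j ranges over max(0,12-i-2)..min(8,12-i):
  i=0: j in [10,8] -> 0
  i=1: j in [9,8] -> 0
  i=2: j in [8,8] -> 1
  i=3: j in [7,8] -> 2
  i=4: j in [6,8] -> 3
  i=5: j in [5,7] -> 3
  i=6: j in [4,6] -> 3
  i=7: j in [3,5] -> 3
  i=8: j in [2,4] -> 3
H(12) = 0+0+1+2+3+3+3+3+3 = 18


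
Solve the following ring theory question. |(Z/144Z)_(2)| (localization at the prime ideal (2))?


2-primary part: 144=2^4*9
Size=2^4=16


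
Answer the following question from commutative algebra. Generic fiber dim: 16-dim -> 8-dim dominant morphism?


dim(fiber)=dim(X)-dim(Y)=16-8=8


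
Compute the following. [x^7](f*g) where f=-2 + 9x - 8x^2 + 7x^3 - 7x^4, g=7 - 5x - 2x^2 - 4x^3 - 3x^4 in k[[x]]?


[x^7] = sum a_i*b_j, i+j=7
  7*-3=-21
  -7*-4=28
Sum=7


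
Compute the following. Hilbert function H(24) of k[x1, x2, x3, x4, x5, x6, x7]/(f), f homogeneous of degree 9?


C(30,6)-C(21,6)=593775-54264=539511


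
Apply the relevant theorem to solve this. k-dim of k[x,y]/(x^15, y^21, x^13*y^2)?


k[x,y]/I, I = (x^15, y^21, x^13*y^2)
Rect: 15x21=315. Corner: (15-13)x(21-2)=38.
dim = 315-38 = 277


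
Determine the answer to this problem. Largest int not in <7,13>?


gcd(7,13)=1 => F=ab-a-b=7*13-7-13=91-20=71


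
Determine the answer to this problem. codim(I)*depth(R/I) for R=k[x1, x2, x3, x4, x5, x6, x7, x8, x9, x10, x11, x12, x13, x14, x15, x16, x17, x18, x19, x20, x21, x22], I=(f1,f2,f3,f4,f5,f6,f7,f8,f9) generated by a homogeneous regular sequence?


codim=9, depth=dim(R/I)=22-9=13
Product=9*13=117


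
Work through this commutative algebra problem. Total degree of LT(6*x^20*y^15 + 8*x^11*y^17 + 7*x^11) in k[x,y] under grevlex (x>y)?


LT: 6*x^20*y^15
deg_x=20, deg_y=15
Total=20+15=35


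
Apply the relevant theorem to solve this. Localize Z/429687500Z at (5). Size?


5-primary part: 429687500=5^10*44
Size=5^10=9765625


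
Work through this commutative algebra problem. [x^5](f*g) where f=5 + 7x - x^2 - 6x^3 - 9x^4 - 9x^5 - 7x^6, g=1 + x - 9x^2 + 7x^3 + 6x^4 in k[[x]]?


[x^5] = sum a_i*b_j, i+j=5
  7*6=42
  -1*7=-7
  -6*-9=54
  -9*1=-9
  -9*1=-9
Sum=71


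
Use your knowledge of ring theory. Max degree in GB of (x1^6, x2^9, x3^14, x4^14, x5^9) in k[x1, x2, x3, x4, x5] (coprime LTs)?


Pure powers, coprime LTs => already GB.
Degrees: 6, 9, 14, 14, 9
Max=14


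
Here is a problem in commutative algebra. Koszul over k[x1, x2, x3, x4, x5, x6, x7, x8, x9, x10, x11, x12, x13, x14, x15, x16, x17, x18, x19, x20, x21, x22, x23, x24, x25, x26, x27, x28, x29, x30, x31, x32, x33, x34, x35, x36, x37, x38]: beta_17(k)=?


C(n,i)=C(38,17)=28781143380


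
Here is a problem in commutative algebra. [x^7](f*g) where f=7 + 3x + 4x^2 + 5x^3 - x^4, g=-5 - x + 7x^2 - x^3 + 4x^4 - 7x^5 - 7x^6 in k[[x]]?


[x^7] = sum a_i*b_j, i+j=7
  3*-7=-21
  4*-7=-28
  5*4=20
  -1*-1=1
Sum=-28


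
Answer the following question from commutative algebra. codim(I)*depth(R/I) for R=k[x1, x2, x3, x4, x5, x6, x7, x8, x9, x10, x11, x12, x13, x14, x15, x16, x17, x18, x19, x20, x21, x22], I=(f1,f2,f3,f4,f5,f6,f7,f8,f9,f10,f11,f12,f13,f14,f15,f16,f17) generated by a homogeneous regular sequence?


codim=17, depth=dim(R/I)=22-17=5
Product=17*5=85


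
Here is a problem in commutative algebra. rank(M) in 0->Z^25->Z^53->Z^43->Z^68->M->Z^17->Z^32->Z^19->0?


Alt sum=0:
(-1)^0*25 + (-1)^1*53 + (-1)^2*43 + (-1)^3*68 + (-1)^4*? + (-1)^5*17 + (-1)^6*32 + (-1)^7*19=0
rank(M)=57


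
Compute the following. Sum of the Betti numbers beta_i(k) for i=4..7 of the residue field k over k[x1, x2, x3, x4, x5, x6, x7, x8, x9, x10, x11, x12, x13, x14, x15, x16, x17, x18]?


Koszul resolution: beta_i(k)=C(n,i), n=18
C(18,4)=3060, C(18,5)=8568, C(18,6)=18564, C(18,7)=31824
Sum=62016


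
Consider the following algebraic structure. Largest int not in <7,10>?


gcd(7,10)=1 => F=ab-a-b=7*10-7-10=70-17=53


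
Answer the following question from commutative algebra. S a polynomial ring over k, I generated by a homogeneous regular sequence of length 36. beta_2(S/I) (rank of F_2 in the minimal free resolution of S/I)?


Regular sequence => Koszul complex is the minimal free resolution.
Syz_1 minimally generated by Koszul relations f_i*e_j - f_j*e_i (i<j): mu(Syz_1) = beta_2 = C(m,2) = m(m-1)/2
m=36
36*35/2 = 630


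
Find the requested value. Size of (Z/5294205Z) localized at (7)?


7-primary part: 5294205=7^6*45
Size=7^6=117649


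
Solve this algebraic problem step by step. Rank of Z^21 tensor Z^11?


rank(M(x)N) = rank(M)*rank(N)
21*11 = 231


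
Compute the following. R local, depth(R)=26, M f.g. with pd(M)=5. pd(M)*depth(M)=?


pd+depth=26
depth=26-5=21
pd*depth=5*21=105


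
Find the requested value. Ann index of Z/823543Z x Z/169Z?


Exponent = lcm of the cyclic orders; pairwise coprime => product.
7^7*13^2=823543*169=139178767


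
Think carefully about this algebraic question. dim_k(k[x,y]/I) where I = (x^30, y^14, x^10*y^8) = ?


k[x,y]/I, I = (x^30, y^14, x^10*y^8)
Rect: 30x14=420. Corner: (30-10)x(14-8)=120.
dim = 420-120 = 300


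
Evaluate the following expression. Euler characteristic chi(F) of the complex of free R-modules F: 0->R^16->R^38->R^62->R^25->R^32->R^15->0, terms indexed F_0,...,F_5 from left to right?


chi = sum (-1)^i * rank:
(-1)^0*16=16
(-1)^1*38=-38
(-1)^2*62=62
(-1)^3*25=-25
(-1)^4*32=32
(-1)^5*15=-15
chi=32


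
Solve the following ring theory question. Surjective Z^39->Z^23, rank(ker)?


rank(ker) = 39-23 = 16


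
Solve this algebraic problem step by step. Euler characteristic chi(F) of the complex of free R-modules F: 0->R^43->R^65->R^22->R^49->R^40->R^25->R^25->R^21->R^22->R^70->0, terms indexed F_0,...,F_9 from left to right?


chi = sum (-1)^i * rank:
(-1)^0*43=43
(-1)^1*65=-65
(-1)^2*22=22
(-1)^3*49=-49
(-1)^4*40=40
(-1)^5*25=-25
(-1)^6*25=25
(-1)^7*21=-21
(-1)^8*22=22
(-1)^9*70=-70
chi=-78


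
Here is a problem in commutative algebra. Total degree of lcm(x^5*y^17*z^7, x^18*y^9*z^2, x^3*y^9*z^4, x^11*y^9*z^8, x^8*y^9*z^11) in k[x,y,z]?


lcm = componentwise max:
x: max(5,18,3,11,8)=18
y: max(17,9,9,9,9)=17
z: max(7,2,4,8,11)=11
Total=18+17+11=46


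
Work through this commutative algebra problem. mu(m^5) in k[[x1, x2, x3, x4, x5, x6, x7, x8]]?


C(n+d-1,d)=C(12,5)=792


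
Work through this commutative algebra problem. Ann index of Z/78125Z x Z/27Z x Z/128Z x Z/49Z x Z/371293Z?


Exponent = lcm of the cyclic orders; pairwise coprime => product.
5^7*3^3*2^7*7^2*13^5=78125*27*128*49*371293=4912206390000000


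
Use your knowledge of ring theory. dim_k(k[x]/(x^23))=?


Basis: 1,x,...,x^22
dim=23


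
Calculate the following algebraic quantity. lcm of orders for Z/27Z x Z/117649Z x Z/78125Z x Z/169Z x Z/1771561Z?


Exponent = lcm of the cyclic orders; pairwise coprime => product.
3^3*7^6*5^7*13^2*11^6=27*117649*78125*169*1771561=74299321902039609375


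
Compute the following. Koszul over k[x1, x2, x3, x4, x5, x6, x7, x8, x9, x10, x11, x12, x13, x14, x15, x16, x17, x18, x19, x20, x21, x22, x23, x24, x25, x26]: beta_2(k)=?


C(n,i)=C(26,2)=325


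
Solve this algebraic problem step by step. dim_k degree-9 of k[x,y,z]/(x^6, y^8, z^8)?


Need i<6, j<8, k<8 with i+j+k=9.
For each i, j ranges over max(0,9-i-7)..min(7,9-i):
  i=0: j in [2,7] -> 6
  i=1: j in [1,7] -> 7
  i=2: j in [0,7] -> 8
  i=3: j in [0,6] -> 7
  i=4: j in [0,5] -> 6
  i=5: j in [0,4] -> 5
H(9) = 6+7+8+7+6+5 = 39


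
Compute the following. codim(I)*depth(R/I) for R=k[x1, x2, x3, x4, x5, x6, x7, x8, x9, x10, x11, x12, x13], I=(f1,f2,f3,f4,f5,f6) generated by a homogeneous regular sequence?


codim=6, depth=dim(R/I)=13-6=7
Product=6*7=42


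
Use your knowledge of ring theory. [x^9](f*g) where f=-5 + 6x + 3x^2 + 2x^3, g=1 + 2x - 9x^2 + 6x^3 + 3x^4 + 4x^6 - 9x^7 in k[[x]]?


[x^9] = sum a_i*b_j, i+j=9
  3*-9=-27
  2*4=8
Sum=-19


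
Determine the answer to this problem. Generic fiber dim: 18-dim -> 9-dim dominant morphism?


dim(fiber)=dim(X)-dim(Y)=18-9=9


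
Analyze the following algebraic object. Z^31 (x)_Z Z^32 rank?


rank(M(x)N) = rank(M)*rank(N)
31*32 = 992


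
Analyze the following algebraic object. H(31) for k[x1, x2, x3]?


C(d+n-1,n-1)=C(33,2)=528


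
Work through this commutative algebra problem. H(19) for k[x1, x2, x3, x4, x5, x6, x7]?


C(d+n-1,n-1)=C(25,6)=177100


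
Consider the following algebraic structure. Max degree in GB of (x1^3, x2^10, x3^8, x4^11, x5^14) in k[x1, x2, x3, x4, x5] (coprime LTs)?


Pure powers, coprime LTs => already GB.
Degrees: 3, 10, 8, 11, 14
Max=14


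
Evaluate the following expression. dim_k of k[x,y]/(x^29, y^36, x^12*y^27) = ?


k[x,y]/I, I = (x^29, y^36, x^12*y^27)
Rect: 29x36=1044. Corner: (29-12)x(36-27)=153.
dim = 1044-153 = 891


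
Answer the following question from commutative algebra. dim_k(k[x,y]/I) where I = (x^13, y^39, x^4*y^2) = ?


k[x,y]/I, I = (x^13, y^39, x^4*y^2)
Rect: 13x39=507. Corner: (13-4)x(39-2)=333.
dim = 507-333 = 174


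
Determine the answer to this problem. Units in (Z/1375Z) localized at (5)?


Local ring = Z/125Z.
phi(125) = 5^2*(5-1) = 100


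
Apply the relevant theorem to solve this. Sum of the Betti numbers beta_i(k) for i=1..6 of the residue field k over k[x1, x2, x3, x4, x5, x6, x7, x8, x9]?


Koszul resolution: beta_i(k)=C(n,i), n=9
C(9,1)=9, C(9,2)=36, C(9,3)=84, C(9,4)=126, C(9,5)=126, C(9,6)=84
Sum=465


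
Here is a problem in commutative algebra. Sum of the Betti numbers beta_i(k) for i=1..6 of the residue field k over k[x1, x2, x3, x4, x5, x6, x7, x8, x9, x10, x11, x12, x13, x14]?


Koszul resolution: beta_i(k)=C(n,i), n=14
C(14,1)=14, C(14,2)=91, C(14,3)=364, C(14,4)=1001, C(14,5)=2002, C(14,6)=3003
Sum=6475


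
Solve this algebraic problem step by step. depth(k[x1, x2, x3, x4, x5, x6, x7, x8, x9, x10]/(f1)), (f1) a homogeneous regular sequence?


depth(R)=10
depth(R/I)=10-1=9


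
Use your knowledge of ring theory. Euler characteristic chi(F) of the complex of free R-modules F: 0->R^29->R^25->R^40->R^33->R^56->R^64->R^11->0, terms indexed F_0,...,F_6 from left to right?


chi = sum (-1)^i * rank:
(-1)^0*29=29
(-1)^1*25=-25
(-1)^2*40=40
(-1)^3*33=-33
(-1)^4*56=56
(-1)^5*64=-64
(-1)^6*11=11
chi=14


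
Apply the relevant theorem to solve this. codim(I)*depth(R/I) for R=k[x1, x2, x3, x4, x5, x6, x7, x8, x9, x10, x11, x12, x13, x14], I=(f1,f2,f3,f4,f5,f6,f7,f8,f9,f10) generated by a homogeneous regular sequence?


codim=10, depth=dim(R/I)=14-10=4
Product=10*4=40


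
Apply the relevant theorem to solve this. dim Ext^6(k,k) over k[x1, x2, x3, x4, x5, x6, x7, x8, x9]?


C(n,i)=C(9,6)=84


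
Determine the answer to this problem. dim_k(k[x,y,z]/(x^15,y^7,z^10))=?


Basis: x^iy^jz^k, i<15,j<7,k<10
15*7*10=1050


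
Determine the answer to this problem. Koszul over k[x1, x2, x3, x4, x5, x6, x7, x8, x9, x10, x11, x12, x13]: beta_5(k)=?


C(n,i)=C(13,5)=1287


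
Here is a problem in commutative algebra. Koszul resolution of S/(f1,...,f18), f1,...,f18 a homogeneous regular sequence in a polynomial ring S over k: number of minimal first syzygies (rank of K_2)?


Regular sequence => Koszul complex is the minimal free resolution.
Syz_1 minimally generated by Koszul relations f_i*e_j - f_j*e_i (i<j): mu(Syz_1) = beta_2 = C(m,2) = m(m-1)/2
m=18
18*17/2 = 153


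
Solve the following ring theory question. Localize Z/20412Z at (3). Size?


3-primary part: 20412=3^6*28
Size=3^6=729


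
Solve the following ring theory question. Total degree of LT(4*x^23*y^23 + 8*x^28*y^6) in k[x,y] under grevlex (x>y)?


LT: 4*x^23*y^23
deg_x=23, deg_y=23
Total=23+23=46


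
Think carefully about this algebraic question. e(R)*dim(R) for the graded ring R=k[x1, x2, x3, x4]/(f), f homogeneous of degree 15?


e(R)=deg(f)=15, dim(R)=4-1=3
e*dim=15*3=45


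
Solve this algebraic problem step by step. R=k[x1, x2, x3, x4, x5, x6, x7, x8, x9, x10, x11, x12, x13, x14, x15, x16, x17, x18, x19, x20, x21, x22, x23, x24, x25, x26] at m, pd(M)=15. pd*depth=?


pd+depth=26
depth=26-15=11
pd*depth=15*11=165


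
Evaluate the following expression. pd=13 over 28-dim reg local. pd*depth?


pd+depth=28
depth=28-13=15
pd*depth=13*15=195


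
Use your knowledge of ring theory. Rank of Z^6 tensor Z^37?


rank(M(x)N) = rank(M)*rank(N)
6*37 = 222


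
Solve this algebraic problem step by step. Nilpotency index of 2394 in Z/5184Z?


2394^k mod 5184:
k=1: 2394
k=2: 2916
k=3: 3240
k=4: 1296
k=5: 2592
k=6: 0
First zero at k = 6


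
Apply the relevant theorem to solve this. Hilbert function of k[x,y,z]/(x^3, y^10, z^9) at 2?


Need i<3, j<10, k<9 with i+j+k=2.
For each i, j ranges over max(0,2-i-8)..min(9,2-i):
  i=0: j in [0,2] -> 3
  i=1: j in [0,1] -> 2
  i=2: j in [0,0] -> 1
H(2) = 3+2+1 = 6


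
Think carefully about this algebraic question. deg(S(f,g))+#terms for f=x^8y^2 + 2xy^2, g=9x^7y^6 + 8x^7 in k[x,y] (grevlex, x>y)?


LT(f)=x^8y^2, LT(g)=9x^7y^6
lcm(LM)=x^8y^6
S(f,g) (scaled by 9 to clear denominators) = 9y^4*f - x*g = -8x^8 + 18xy^6
2 terms, deg 8.
8+2=10


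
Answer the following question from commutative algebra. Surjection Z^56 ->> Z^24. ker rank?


rank(ker) = 56-24 = 32


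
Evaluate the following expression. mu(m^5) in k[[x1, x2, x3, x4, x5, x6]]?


C(n+d-1,d)=C(10,5)=252


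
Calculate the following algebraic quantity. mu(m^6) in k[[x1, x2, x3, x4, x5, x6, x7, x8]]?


C(n+d-1,d)=C(13,6)=1716


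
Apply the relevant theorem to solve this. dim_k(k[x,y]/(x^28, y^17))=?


Basis: x^i*y^j, i<28, j<17
28*17=476


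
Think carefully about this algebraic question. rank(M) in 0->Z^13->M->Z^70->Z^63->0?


Alt sum=0:
(-1)^0*13 + (-1)^1*? + (-1)^2*70 + (-1)^3*63=0
rank(M)=20


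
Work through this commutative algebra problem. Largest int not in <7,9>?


gcd(7,9)=1 => F=ab-a-b=7*9-7-9=63-16=47


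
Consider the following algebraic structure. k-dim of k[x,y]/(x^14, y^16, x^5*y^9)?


k[x,y]/I, I = (x^14, y^16, x^5*y^9)
Rect: 14x16=224. Corner: (14-5)x(16-9)=63.
dim = 224-63 = 161


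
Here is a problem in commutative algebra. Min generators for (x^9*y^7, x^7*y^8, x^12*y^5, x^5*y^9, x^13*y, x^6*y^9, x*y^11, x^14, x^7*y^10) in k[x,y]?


Remove redundant (divisible by others).
x^6*y^9 redundant.
x^7*y^10 redundant.
Min: x^14, x^13*y, x^12*y^5, x^9*y^7, x^7*y^8, x^5*y^9, x*y^11
Count=7


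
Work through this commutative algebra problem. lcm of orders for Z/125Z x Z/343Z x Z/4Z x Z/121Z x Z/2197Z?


Exponent = lcm of the cyclic orders; pairwise coprime => product.
5^3*7^3*2^2*11^2*13^3=125*343*4*121*2197=45591045500


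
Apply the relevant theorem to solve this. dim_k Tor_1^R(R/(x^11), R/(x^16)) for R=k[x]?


Tor_1(R/I,R/J)=(I cap J)/IJ=(x^16)/(x^27)
dim=27-16=min(11,16)=11


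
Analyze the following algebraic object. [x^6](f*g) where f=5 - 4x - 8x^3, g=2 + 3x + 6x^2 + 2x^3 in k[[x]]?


[x^6] = sum a_i*b_j, i+j=6
  -8*2=-16
Sum=-16


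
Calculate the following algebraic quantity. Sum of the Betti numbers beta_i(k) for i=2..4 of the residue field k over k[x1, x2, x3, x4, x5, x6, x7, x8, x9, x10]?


Koszul resolution: beta_i(k)=C(n,i), n=10
C(10,2)=45, C(10,3)=120, C(10,4)=210
Sum=375


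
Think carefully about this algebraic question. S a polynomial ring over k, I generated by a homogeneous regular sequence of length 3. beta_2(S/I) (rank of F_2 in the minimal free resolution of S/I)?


Regular sequence => Koszul complex is the minimal free resolution.
Syz_1 minimally generated by Koszul relations f_i*e_j - f_j*e_i (i<j): mu(Syz_1) = beta_2 = C(m,2) = m(m-1)/2
m=3
3*2/2 = 3


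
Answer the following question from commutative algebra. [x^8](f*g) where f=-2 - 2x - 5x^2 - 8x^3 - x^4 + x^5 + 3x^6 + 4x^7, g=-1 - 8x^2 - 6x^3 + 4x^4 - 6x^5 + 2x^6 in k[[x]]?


[x^8] = sum a_i*b_j, i+j=8
  -5*2=-10
  -8*-6=48
  -1*4=-4
  1*-6=-6
  3*-8=-24
Sum=4


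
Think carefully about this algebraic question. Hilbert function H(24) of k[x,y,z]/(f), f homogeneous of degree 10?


C(26,2)-C(16,2)=325-120=205


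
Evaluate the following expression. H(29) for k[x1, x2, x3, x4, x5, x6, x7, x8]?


C(d+n-1,n-1)=C(36,7)=8347680


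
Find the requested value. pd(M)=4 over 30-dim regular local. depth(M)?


pd+depth=depth(R)=30
depth=30-4=26


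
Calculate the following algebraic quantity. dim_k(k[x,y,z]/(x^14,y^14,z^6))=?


Basis: x^iy^jz^k, i<14,j<14,k<6
14*14*6=1176


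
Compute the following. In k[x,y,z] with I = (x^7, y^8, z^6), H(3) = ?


Need i<7, j<8, k<6 with i+j+k=3.
For each i, j ranges over max(0,3-i-5)..min(7,3-i):
  i=0: j in [0,3] -> 4
  i=1: j in [0,2] -> 3
  i=2: j in [0,1] -> 2
  i=3: j in [0,0] -> 1
H(3) = 4+3+2+1 = 10


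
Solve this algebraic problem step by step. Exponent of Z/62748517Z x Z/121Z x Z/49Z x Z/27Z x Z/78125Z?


Exponent = lcm of the cyclic orders; pairwise coprime => product.
13^7*11^2*7^2*3^3*5^7=62748517*121*49*27*78125=784763347414921875


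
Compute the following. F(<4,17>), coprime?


gcd(4,17)=1 => F=ab-a-b=4*17-4-17=68-21=47


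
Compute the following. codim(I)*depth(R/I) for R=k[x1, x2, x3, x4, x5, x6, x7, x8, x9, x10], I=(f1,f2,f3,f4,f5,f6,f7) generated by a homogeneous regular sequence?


codim=7, depth=dim(R/I)=10-7=3
Product=7*3=21


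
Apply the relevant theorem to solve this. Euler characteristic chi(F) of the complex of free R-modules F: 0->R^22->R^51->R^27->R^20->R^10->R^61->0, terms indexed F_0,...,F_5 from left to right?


chi = sum (-1)^i * rank:
(-1)^0*22=22
(-1)^1*51=-51
(-1)^2*27=27
(-1)^3*20=-20
(-1)^4*10=10
(-1)^5*61=-61
chi=-73


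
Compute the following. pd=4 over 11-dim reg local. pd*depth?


pd+depth=11
depth=11-4=7
pd*depth=4*7=28


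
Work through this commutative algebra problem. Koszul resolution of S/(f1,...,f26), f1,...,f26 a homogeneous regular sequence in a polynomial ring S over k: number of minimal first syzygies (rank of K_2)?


Regular sequence => Koszul complex is the minimal free resolution.
Syz_1 minimally generated by Koszul relations f_i*e_j - f_j*e_i (i<j): mu(Syz_1) = beta_2 = C(m,2) = m(m-1)/2
m=26
26*25/2 = 325


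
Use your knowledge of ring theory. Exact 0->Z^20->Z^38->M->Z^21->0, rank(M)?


Alt sum=0:
(-1)^0*20 + (-1)^1*38 + (-1)^2*? + (-1)^3*21=0
rank(M)=39


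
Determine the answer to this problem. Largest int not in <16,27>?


gcd(16,27)=1 => F=ab-a-b=16*27-16-27=432-43=389


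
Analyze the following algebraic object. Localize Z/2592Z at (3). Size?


3-primary part: 2592=3^4*32
Size=3^4=81


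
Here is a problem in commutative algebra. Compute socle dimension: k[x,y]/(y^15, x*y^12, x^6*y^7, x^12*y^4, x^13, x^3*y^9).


Socle = ann(m) = span of standard monomials u with x*u, y*u in I (staircase corners).
Minimal generators: x^13, x^12*y^4, x^6*y^7, x^3*y^9, x*y^12, y^15
Corners: y^14, x^2y^11, x^5y^8, x^11y^6, x^12y^3
Socle dim=5
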